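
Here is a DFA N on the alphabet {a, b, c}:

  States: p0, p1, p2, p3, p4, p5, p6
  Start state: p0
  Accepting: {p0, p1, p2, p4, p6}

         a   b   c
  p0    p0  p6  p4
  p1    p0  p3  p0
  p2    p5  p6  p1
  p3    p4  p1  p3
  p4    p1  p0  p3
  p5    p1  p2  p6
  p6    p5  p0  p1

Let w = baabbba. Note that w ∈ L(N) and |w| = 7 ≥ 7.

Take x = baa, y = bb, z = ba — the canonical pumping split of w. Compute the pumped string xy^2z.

xy^2z = baa·bb·bb·ba = baabbbbba.
Reading y = bb takes N from p1 back to p1, so after x·y·y the machine is still in p1, and z then leads to the accepting state p4. Hence baabbbbba ∈ L(N).

baabbbbba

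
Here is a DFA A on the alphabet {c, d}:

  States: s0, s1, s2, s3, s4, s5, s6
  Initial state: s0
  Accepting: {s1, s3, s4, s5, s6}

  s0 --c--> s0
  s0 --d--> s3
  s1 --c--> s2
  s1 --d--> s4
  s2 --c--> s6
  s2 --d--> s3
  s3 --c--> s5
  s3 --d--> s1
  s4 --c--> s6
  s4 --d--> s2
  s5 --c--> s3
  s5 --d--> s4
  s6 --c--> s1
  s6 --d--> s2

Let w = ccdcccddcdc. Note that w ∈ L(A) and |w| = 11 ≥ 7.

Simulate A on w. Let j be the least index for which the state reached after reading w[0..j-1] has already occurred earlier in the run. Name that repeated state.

s0

State sequence: s0 -c-> s0 -c-> s0 -d-> s3 -c-> s5 -c-> s3 -c-> s5 -d-> s4 -d-> s2 -c-> s6 -d-> s2 -c-> s6
First repeat at step 1: s0 was already visited.

The earliest repeat is at step j = 1: A is in s0, which it already visited at step i = 0.
The DFA has 7 states, so the proof of the pumping lemma guarantees a repeated state among the first 7+1 visited; the segment between the two visits is the pumpable y.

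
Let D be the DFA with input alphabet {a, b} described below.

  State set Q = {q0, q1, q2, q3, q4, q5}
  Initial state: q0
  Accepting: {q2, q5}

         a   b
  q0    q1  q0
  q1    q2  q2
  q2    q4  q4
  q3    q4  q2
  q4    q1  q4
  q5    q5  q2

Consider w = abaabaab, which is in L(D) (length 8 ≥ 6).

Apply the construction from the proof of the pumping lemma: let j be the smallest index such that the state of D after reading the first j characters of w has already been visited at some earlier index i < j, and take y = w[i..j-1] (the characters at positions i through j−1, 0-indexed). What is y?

baa

State sequence: q0 -a-> q1 -b-> q2 -a-> q4 -a-> q1 -b-> q2 -a-> q4 -a-> q1 -b-> q2
First repeat at step 4: q1 was already visited.

So i = 1, j = 4, giving x = w[0:1] = a, y = w[1:4] = baa, z = w[4:8] = baab.
Check: |xy| = 4 ≤ 6 and |y| = 3 ≥ 1. Reading y takes D from q1 back to q1, so every xyⁱz is accepted.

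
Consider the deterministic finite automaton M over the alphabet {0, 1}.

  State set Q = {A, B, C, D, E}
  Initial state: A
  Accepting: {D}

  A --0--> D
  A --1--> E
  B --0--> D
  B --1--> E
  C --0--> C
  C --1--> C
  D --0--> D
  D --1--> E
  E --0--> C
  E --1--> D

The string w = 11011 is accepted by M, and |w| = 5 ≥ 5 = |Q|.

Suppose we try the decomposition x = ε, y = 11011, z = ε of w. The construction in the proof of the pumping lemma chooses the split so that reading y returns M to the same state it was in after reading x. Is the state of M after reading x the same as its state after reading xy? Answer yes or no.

State sequence: A -1-> E -1-> D -0-> D -1-> E -1-> D

After x (step 0): A. After xy (step 5): D.
They differ (A ≠ D), so y is not a cycle from the state after x; this split is not the one the pumping-lemma construction produces, and pumping y need not keep the string in L(M).

no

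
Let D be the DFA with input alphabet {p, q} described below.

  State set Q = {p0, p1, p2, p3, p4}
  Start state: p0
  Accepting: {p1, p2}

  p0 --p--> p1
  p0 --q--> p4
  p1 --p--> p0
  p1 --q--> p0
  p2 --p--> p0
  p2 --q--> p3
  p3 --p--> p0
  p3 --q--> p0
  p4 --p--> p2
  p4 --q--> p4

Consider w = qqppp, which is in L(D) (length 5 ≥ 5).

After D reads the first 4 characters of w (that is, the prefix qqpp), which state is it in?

p0

State sequence: p0 -q-> p4 -q-> p4 -p-> p2 -p-> p0

After reading 4 characters, D is in state p0.
(This kind of state-tracing is the core of the pumping-lemma construction: with 5 states, pigeonhole forces a repeat within the first 5 steps.)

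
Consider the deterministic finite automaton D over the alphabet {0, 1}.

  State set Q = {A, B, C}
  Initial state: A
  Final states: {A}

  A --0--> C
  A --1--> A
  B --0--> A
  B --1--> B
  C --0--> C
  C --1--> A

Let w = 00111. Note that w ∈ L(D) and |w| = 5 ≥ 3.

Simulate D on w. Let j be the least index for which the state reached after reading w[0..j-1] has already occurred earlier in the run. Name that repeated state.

C

State sequence: A -0-> C -0-> C -1-> A -1-> A -1-> A
First repeat at step 2: C was already visited.

The earliest repeat is at step j = 2: D is in C, which it already visited at step i = 1.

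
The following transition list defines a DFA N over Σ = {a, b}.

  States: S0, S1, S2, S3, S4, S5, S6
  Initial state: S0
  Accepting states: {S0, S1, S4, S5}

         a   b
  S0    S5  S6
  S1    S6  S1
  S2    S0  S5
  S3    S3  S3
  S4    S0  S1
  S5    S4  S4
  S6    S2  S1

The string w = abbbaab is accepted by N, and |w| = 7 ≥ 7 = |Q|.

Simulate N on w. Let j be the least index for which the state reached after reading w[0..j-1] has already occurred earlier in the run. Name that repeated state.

Run of N on w = a b b b a a b:
  step 0: S0  (start)
  step 1: S5  (read a: S0→S5)
  step 2: S4  (read b: S5→S4)
  step 3: S1  (read b: S4→S1)
  step 4: S1  (read b: S1→S1)   ← first repeat (S1 seen earlier)
  step 5: S6  (read a: S1→S6)
  step 6: S2  (read a: S6→S2)
  step 7: S5  (read b: S2→S5)

The earliest repeat is at step j = 4: N is in S1, which it already visited at step i = 3.
With |Q| = 7, pigeonhole forces a state repeat no later than step 7; the substring read between the first and second visits to that state can be pumped.

S1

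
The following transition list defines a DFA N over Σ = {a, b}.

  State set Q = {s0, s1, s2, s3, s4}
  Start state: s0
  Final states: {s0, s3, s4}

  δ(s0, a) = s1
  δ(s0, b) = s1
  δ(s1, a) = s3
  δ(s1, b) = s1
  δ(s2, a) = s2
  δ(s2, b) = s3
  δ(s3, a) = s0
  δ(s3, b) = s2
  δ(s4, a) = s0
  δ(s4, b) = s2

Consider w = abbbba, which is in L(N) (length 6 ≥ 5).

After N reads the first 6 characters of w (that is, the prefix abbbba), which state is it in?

s3

Run of N on the first 6 characters of w = a b b b b a:
  step 0: s0  (start)
  step 1: s1  (read a: s0→s1)
  step 2: s1  (read b: s1→s1)
  step 3: s1  (read b: s1→s1)
  step 4: s1  (read b: s1→s1)
  step 5: s1  (read b: s1→s1)
  step 6: s3  (read a: s1→s3)

After reading 6 characters, N is in state s3.
(This kind of state-tracing is the core of the pumping-lemma construction: with 5 states, pigeonhole forces a repeat within the first 5 steps.)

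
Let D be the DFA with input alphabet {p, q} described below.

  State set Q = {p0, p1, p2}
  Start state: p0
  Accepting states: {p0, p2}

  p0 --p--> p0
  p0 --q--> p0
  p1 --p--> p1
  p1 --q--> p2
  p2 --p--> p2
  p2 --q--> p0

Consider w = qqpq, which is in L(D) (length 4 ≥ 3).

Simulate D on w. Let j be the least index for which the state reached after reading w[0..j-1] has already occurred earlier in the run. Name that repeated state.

p0

State sequence: p0 -q-> p0 -q-> p0 -p-> p0 -q-> p0
First repeat at step 1: p0 was already visited.

The earliest repeat is at step j = 1: D is in p0, which it already visited at step i = 0.
With |Q| = 3, pigeonhole forces a state repeat no later than step 3; the substring read between the first and second visits to that state can be pumped.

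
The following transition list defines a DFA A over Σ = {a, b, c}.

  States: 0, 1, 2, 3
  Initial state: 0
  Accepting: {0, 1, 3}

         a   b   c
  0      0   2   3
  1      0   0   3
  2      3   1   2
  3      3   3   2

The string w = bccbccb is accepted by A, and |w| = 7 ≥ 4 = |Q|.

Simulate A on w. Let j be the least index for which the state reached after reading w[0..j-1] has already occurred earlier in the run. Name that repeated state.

2

Run of A on w = b c c b c c b:
  step 0: 0  (start)
  step 1: 2  (read b: 0→2)
  step 2: 2  (read c: 2→2)   ← first repeat (2 seen earlier)
  step 3: 2  (read c: 2→2)
  step 4: 1  (read b: 2→1)
  step 5: 3  (read c: 1→3)
  step 6: 2  (read c: 3→2)
  step 7: 1  (read b: 2→1)

The earliest repeat is at step j = 2: A is in 2, which it already visited at step i = 1.
Since A has 4 states, any run of length ≥ 4 visits 4+1 states, so by pigeonhole some state repeats within the first 4 steps — that repeat gives the pumpable loop.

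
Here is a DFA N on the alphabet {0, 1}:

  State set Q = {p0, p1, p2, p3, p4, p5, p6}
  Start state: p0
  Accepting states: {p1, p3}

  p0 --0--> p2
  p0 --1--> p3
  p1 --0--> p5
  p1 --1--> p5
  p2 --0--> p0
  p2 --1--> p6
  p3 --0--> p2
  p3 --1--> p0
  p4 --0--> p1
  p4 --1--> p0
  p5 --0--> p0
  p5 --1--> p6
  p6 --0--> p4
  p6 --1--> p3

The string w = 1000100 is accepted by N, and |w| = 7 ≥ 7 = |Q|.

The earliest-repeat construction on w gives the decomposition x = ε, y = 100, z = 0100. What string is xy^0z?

0100

xy⁰z = xz = ε·0100 = 0100.
Reading y = 100 takes N from p0 back to p0, so after x the machine is still in p0, and z then leads to the accepting state p1. Hence 0100 ∈ L(N).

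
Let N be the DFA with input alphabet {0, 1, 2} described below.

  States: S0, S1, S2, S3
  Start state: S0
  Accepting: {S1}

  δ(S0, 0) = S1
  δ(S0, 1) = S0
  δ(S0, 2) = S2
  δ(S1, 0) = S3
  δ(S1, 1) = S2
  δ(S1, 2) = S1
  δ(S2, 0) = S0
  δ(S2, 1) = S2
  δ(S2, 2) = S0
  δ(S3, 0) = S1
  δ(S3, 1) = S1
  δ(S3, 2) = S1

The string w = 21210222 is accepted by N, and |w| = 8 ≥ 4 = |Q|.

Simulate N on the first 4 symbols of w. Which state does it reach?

S0

Run of N on the first 4 characters of w = 2 1 2 1:
  step 0: S0  (start)
  step 1: S2  (read 2: S0→S2)
  step 2: S2  (read 1: S2→S2)
  step 3: S0  (read 2: S2→S0)
  step 4: S0  (read 1: S0→S0)

After reading 4 characters, N is in state S0.
(This kind of state-tracing is the core of the pumping-lemma construction: with 4 states, pigeonhole forces a repeat within the first 4 steps.)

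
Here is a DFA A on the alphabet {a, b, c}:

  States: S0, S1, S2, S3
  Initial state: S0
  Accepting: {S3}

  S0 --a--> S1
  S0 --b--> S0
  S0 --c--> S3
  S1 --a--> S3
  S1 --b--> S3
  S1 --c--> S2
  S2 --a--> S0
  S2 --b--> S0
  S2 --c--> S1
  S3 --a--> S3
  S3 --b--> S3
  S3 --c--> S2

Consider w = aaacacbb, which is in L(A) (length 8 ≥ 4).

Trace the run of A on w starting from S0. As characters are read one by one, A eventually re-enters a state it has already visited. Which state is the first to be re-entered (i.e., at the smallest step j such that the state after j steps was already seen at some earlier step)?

S3

Run of A on w = a a a c a c b b:
  step 0: S0  (start)
  step 1: S1  (read a: S0→S1)
  step 2: S3  (read a: S1→S3)
  step 3: S3  (read a: S3→S3)   ← first repeat (S3 seen earlier)
  step 4: S2  (read c: S3→S2)
  step 5: S0  (read a: S2→S0)
  step 6: S3  (read c: S0→S3)
  step 7: S3  (read b: S3→S3)
  step 8: S3  (read b: S3→S3)

The earliest repeat is at step j = 3: A is in S3, which it already visited at step i = 2.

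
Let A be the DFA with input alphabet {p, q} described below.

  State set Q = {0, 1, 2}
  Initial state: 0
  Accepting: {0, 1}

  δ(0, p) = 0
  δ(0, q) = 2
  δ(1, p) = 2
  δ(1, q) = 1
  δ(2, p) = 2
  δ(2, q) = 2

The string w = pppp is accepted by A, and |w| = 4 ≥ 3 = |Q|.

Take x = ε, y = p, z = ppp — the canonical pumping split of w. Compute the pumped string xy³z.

xy^3z = ε·p·p·p·ppp = pppppp.
Reading y = p takes A from 0 back to 0, so after x·y·y·y the machine is still in 0, and z then leads to the accepting state 0. Hence pppppp ∈ L(A).

pppppp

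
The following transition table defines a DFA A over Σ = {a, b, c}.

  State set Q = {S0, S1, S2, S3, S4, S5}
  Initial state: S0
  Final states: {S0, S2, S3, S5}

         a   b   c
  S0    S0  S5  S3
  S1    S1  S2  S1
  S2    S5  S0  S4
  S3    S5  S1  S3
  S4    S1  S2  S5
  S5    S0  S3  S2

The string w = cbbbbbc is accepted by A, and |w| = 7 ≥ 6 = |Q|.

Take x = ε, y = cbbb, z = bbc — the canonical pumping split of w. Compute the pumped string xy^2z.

cbbbcbbbbbc

xy^2z = ε·cbbb·cbbb·bbc = cbbbcbbbbbc.
Reading y = cbbb takes A from S0 back to S0, so after x·y·y the machine is still in S0, and z then leads to the accepting state S3. Hence cbbbcbbbbbc ∈ L(A).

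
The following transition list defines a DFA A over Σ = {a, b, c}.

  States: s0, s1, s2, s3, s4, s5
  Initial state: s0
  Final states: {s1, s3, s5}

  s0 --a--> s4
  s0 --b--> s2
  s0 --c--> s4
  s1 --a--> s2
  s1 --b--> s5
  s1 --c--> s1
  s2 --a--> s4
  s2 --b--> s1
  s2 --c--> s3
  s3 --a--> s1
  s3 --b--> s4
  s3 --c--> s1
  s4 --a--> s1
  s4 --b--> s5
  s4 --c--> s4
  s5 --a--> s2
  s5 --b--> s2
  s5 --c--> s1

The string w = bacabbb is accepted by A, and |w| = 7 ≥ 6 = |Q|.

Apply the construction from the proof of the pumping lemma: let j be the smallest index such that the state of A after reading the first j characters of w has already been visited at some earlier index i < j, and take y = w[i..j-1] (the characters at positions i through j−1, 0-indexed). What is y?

Run of A on w = b a c a b b b:
  step 0: s0  (start)
  step 1: s2  (read b: s0→s2)
  step 2: s4  (read a: s2→s4)
  step 3: s4  (read c: s4→s4)   ← first repeat (s4 seen earlier)
  step 4: s1  (read a: s4→s1)
  step 5: s5  (read b: s1→s5)
  step 6: s2  (read b: s5→s2)
  step 7: s1  (read b: s2→s1)

So i = 2, j = 3, giving x = w[0:2] = ba, y = w[2:3] = c, z = w[3:7] = abbb.
Check: |xy| = 3 ≤ 6 and |y| = 1 ≥ 1. Reading y takes A from s4 back to s4, so every xyⁱz is accepted.
Since A has 6 states, any run of length ≥ 6 visits 6+1 states, so by pigeonhole some state repeats within the first 6 steps — that repeat gives the pumpable loop.

c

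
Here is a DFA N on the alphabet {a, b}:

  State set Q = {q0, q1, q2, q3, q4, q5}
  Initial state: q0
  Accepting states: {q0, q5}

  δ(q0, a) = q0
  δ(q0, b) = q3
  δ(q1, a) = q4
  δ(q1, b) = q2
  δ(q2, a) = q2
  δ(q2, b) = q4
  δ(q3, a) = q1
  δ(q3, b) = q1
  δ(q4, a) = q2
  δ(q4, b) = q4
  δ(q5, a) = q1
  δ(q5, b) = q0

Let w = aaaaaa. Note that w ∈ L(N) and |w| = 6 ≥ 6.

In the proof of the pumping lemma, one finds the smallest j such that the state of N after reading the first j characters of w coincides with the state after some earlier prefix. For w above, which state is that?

State sequence: q0 -a-> q0 -a-> q0 -a-> q0 -a-> q0 -a-> q0 -a-> q0
First repeat at step 1: q0 was already visited.

The earliest repeat is at step j = 1: N is in q0, which it already visited at step i = 0.
Since N has 6 states, any run of length ≥ 6 visits 6+1 states, so by pigeonhole some state repeats within the first 6 steps — that repeat gives the pumpable loop.

q0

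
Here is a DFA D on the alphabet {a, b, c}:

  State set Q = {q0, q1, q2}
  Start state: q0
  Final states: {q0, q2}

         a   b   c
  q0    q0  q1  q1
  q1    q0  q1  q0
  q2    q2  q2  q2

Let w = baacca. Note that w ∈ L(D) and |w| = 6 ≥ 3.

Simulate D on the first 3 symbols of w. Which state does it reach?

q0

State sequence: q0 -b-> q1 -a-> q0 -a-> q0

After reading 3 characters, D is in state q0.
(This kind of state-tracing is the core of the pumping-lemma construction: with 3 states, pigeonhole forces a repeat within the first 3 steps.)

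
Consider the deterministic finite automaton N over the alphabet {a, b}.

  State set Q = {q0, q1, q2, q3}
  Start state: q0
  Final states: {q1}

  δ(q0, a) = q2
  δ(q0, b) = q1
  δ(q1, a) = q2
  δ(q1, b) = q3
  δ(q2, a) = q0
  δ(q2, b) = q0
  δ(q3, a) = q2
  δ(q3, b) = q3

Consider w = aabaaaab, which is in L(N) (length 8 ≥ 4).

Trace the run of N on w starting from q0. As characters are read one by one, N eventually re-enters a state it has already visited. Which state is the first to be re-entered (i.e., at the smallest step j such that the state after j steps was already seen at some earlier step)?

State sequence: q0 -a-> q2 -a-> q0 -b-> q1 -a-> q2 -a-> q0 -a-> q2 -a-> q0 -b-> q1
First repeat at step 2: q0 was already visited.

The earliest repeat is at step j = 2: N is in q0, which it already visited at step i = 0.
Pumping length from the standard proof: p = 4 (the number of states). The repeated state found above gives |xy| = j ≤ 4 and |y| = j − i ≥ 1.

q0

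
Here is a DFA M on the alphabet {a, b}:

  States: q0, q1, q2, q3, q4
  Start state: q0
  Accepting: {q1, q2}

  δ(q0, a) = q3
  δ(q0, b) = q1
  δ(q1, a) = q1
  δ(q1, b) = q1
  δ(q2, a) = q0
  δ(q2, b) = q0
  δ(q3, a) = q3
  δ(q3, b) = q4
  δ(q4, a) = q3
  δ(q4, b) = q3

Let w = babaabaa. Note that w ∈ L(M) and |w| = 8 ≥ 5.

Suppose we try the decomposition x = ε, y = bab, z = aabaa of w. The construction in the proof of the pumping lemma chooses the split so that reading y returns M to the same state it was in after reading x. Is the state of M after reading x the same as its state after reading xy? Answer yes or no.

no

Run of M on the first 3 characters of w = b a b:
  step 0: q0  (start)
  step 1: q1  (read b: q0→q1)
  step 2: q1  (read a: q1→q1)
  step 3: q1  (read b: q1→q1)

After x (step 0): q0. After xy (step 3): q1.
They differ (q0 ≠ q1), so y is not a cycle from the state after x; this split is not the one the pumping-lemma construction produces, and pumping y need not keep the string in L(M).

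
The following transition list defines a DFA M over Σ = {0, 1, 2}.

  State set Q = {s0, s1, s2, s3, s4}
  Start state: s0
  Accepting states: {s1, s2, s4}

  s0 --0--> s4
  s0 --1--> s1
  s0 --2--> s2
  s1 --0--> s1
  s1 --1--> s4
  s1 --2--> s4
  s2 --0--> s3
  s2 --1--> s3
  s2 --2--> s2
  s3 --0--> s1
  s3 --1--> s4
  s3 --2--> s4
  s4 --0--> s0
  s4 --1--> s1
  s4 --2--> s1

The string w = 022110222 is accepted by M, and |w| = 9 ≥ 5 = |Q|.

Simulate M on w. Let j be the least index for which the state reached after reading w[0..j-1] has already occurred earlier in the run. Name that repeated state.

s4

Run of M on w = 0 2 2 1 1 0 2 2 2:
  step 0: s0  (start)
  step 1: s4  (read 0: s0→s4)
  step 2: s1  (read 2: s4→s1)
  step 3: s4  (read 2: s1→s4)   ← first repeat (s4 seen earlier)
  step 4: s1  (read 1: s4→s1)
  step 5: s4  (read 1: s1→s4)
  step 6: s0  (read 0: s4→s0)
  step 7: s2  (read 2: s0→s2)
  step 8: s2  (read 2: s2→s2)
  step 9: s2  (read 2: s2→s2)

The earliest repeat is at step j = 3: M is in s4, which it already visited at step i = 1.
Since M has 5 states, any run of length ≥ 5 visits 5+1 states, so by pigeonhole some state repeats within the first 5 steps — that repeat gives the pumpable loop.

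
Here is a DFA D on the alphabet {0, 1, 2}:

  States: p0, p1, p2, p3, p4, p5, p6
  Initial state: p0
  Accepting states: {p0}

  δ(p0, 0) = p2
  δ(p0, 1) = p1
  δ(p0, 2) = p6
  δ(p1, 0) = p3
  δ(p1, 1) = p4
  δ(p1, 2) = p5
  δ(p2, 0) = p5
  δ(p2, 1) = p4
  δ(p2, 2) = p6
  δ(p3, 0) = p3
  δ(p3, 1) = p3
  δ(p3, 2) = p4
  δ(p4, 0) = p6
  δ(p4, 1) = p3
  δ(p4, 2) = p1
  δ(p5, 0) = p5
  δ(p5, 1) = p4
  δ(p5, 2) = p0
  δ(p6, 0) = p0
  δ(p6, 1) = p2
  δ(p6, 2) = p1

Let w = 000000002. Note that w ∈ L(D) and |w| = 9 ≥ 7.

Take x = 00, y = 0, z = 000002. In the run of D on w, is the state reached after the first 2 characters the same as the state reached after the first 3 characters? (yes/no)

yes

Run of D on the first 3 characters of w = 0 0 0:
  step 0: p0  (start)
  step 1: p2  (read 0: p0→p2)
  step 2: p5  (read 0: p2→p5)
  step 3: p5  (read 0: p5→p5)

After x (step 2): p5. After xy (step 3): p5.
They match, so y = 0 drives D around a cycle from p5 back to itself; pumping y any number of times keeps D in p5 before reading z, and xyⁱz ∈ L(D) for every i ≥ 0.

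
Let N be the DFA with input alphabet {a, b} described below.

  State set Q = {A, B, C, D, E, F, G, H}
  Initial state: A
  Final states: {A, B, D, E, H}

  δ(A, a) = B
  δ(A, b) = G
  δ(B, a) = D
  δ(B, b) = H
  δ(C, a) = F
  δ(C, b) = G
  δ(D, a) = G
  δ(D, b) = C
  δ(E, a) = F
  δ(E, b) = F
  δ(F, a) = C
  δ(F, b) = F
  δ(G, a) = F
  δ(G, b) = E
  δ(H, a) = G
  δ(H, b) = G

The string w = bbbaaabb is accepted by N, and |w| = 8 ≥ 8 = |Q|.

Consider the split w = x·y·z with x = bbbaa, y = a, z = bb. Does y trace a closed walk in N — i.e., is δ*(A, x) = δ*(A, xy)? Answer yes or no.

Run of N on the first 6 characters of w = b b b a a a:
  step 0: A  (start)
  step 1: G  (read b: A→G)
  step 2: E  (read b: G→E)
  step 3: F  (read b: E→F)
  step 4: C  (read a: F→C)
  step 5: F  (read a: C→F)
  step 6: C  (read a: F→C)

After x (step 5): F. After xy (step 6): C.
They differ (F ≠ C), so y is not a cycle from the state after x; this split is not the one the pumping-lemma construction produces, and pumping y need not keep the string in L(N).

no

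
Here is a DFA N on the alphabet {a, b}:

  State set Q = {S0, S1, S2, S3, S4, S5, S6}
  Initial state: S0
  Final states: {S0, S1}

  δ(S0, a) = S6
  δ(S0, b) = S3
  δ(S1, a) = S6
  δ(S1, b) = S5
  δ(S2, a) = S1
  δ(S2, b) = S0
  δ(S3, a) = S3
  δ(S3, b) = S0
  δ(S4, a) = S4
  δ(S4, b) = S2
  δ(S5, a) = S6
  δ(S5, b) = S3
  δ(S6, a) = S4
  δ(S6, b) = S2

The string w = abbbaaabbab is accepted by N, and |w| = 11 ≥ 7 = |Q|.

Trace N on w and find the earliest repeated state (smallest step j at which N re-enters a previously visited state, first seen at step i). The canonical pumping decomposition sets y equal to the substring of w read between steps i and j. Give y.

abb

Run of N on w = a b b b a a a b b a b:
  step 0: S0  (start)
  step 1: S6  (read a: S0→S6)
  step 2: S2  (read b: S6→S2)
  step 3: S0  (read b: S2→S0)   ← first repeat (S0 seen earlier)
  step 4: S3  (read b: S0→S3)
  step 5: S3  (read a: S3→S3)
  step 6: S3  (read a: S3→S3)
  step 7: S3  (read a: S3→S3)
  step 8: S0  (read b: S3→S0)
  step 9: S3  (read b: S0→S3)
  step 10: S3  (read a: S3→S3)
  step 11: S0  (read b: S3→S0)

So i = 0, j = 3, giving x = w[0:0] = ε, y = w[0:3] = abb, z = w[3:11] = baaabbab.
Check: |xy| = 3 ≤ 7 and |y| = 3 ≥ 1. Reading y takes N from S0 back to S0, so every xyⁱz is accepted.
The DFA has 7 states, so the proof of the pumping lemma guarantees a repeated state among the first 7+1 visited; the segment between the two visits is the pumpable y.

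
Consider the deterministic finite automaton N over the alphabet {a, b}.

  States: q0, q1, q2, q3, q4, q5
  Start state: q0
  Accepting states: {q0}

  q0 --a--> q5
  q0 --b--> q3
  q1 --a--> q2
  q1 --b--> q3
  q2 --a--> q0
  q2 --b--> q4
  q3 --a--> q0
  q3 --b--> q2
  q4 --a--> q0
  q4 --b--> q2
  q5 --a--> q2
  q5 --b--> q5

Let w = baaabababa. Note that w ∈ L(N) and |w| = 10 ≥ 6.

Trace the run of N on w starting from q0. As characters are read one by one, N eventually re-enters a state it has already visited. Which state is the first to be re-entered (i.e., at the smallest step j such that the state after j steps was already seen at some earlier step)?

State sequence: q0 -b-> q3 -a-> q0 -a-> q5 -a-> q2 -b-> q4 -a-> q0 -b-> q3 -a-> q0 -b-> q3 -a-> q0
First repeat at step 2: q0 was already visited.

The earliest repeat is at step j = 2: N is in q0, which it already visited at step i = 0.
Since N has 6 states, any run of length ≥ 6 visits 6+1 states, so by pigeonhole some state repeats within the first 6 steps — that repeat gives the pumpable loop.

q0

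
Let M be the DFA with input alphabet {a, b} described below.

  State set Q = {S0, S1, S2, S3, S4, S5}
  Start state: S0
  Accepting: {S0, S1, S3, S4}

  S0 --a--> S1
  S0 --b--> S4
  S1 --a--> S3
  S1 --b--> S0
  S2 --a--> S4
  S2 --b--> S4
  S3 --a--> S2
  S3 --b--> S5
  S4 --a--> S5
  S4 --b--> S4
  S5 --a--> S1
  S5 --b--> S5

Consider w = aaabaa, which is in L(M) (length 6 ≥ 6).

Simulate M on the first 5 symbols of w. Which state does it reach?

S5

State sequence: S0 -a-> S1 -a-> S3 -a-> S2 -b-> S4 -a-> S5

After reading 5 characters, M is in state S5.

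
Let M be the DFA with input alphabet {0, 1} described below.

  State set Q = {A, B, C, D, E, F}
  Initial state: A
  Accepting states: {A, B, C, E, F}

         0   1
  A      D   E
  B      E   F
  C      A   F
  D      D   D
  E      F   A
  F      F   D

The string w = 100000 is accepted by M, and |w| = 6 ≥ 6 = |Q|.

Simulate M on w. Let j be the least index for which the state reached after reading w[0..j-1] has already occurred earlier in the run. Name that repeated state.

F

State sequence: A -1-> E -0-> F -0-> F -0-> F -0-> F -0-> F
First repeat at step 3: F was already visited.

The earliest repeat is at step j = 3: M is in F, which it already visited at step i = 2.
The DFA has 6 states, so the proof of the pumping lemma guarantees a repeated state among the first 6+1 visited; the segment between the two visits is the pumpable y.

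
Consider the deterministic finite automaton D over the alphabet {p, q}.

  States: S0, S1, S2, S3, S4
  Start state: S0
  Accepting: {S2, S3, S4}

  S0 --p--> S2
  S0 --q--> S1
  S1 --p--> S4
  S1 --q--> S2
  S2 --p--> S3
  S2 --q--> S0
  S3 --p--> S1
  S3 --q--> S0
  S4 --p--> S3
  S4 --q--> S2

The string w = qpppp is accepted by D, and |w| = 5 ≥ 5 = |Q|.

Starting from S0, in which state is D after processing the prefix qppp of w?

Run of D on the first 4 characters of w = q p p p:
  step 0: S0  (start)
  step 1: S1  (read q: S0→S1)
  step 2: S4  (read p: S1→S4)
  step 3: S3  (read p: S4→S3)
  step 4: S1  (read p: S3→S1)

After reading 4 characters, D is in state S1.

S1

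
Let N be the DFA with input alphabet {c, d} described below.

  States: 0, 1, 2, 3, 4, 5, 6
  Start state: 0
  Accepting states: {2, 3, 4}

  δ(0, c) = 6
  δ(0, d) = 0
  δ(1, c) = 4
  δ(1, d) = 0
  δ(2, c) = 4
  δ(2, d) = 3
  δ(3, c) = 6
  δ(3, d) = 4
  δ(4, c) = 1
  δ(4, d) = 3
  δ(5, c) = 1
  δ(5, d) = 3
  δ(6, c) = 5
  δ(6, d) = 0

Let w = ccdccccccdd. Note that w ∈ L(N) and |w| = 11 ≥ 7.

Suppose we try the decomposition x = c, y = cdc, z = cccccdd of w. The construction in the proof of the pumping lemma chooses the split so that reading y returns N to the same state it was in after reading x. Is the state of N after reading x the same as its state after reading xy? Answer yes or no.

State sequence: 0 -c-> 6 -c-> 5 -d-> 3 -c-> 6

After x (step 1): 6. After xy (step 4): 6.
They match, so y = cdc drives N around a cycle from 6 back to itself; pumping y any number of times keeps N in 6 before reading z, and xyⁱz ∈ L(N) for every i ≥ 0.

yes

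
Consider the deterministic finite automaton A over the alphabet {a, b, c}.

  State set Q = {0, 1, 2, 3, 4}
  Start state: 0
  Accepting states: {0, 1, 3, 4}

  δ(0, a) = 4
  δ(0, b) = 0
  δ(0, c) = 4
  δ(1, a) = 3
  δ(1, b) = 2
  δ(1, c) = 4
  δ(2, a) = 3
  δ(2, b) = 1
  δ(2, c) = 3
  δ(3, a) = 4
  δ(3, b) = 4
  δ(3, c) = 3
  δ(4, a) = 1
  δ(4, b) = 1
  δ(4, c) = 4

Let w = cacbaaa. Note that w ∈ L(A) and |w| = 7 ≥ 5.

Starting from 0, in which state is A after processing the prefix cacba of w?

Run of A on the first 5 characters of w = c a c b a:
  step 0: 0  (start)
  step 1: 4  (read c: 0→4)
  step 2: 1  (read a: 4→1)
  step 3: 4  (read c: 1→4)
  step 4: 1  (read b: 4→1)
  step 5: 3  (read a: 1→3)

After reading 5 characters, A is in state 3.

3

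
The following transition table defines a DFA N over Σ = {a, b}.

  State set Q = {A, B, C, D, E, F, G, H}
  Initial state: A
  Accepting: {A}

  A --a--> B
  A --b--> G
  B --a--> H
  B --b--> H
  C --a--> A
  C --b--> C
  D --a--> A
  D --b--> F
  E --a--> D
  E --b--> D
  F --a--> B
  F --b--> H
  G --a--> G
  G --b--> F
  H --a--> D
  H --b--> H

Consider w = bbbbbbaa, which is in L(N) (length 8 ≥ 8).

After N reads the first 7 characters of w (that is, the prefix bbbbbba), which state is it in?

Run of N on the first 7 characters of w = b b b b b b a:
  step 0: A  (start)
  step 1: G  (read b: A→G)
  step 2: F  (read b: G→F)
  step 3: H  (read b: F→H)
  step 4: H  (read b: H→H)
  step 5: H  (read b: H→H)
  step 6: H  (read b: H→H)
  step 7: D  (read a: H→D)

After reading 7 characters, N is in state D.
(This kind of state-tracing is the core of the pumping-lemma construction: with 8 states, pigeonhole forces a repeat within the first 8 steps.)

D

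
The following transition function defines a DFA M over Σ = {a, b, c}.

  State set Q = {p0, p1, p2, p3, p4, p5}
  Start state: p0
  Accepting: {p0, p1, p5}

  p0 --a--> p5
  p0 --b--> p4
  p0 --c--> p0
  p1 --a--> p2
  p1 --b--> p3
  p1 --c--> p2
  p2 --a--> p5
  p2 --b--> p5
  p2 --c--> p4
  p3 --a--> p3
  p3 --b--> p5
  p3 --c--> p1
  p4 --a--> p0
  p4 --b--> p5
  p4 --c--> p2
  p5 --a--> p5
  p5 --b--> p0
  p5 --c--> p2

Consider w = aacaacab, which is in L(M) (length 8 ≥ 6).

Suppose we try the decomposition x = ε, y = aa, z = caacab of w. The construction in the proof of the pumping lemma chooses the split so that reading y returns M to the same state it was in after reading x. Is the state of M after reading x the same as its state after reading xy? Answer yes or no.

Run of M on the first 2 characters of w = a a:
  step 0: p0  (start)
  step 1: p5  (read a: p0→p5)
  step 2: p5  (read a: p5→p5)

After x (step 0): p0. After xy (step 2): p5.
They differ (p0 ≠ p5), so y is not a cycle from the state after x; this split is not the one the pumping-lemma construction produces, and pumping y need not keep the string in L(M).

no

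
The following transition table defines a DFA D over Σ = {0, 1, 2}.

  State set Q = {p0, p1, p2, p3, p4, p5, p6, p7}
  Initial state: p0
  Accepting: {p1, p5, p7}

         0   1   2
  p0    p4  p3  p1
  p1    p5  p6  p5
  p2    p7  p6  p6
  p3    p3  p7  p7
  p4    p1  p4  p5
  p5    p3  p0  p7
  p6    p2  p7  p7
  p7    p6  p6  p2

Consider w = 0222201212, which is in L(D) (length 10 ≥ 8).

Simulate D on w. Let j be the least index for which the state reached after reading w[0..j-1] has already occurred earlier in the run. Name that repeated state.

p2

State sequence: p0 -0-> p4 -2-> p5 -2-> p7 -2-> p2 -2-> p6 -0-> p2 -1-> p6 -2-> p7 -1-> p6 -2-> p7
First repeat at step 6: p2 was already visited.

The earliest repeat is at step j = 6: D is in p2, which it already visited at step i = 4.
With |Q| = 8, pigeonhole forces a state repeat no later than step 8; the substring read between the first and second visits to that state can be pumped.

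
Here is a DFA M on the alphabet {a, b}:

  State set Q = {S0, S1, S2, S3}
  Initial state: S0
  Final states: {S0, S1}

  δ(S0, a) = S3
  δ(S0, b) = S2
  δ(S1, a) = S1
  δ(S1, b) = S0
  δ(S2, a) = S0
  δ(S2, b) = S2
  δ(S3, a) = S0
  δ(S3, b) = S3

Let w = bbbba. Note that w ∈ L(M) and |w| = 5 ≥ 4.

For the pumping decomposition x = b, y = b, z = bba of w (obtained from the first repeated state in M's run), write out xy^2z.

xy^2z = b·b·b·bba = bbbbba.
Reading y = b takes M from S2 back to S2, so after x·y·y the machine is still in S2, and z then leads to the accepting state S0. Hence bbbbba ∈ L(M).

bbbbba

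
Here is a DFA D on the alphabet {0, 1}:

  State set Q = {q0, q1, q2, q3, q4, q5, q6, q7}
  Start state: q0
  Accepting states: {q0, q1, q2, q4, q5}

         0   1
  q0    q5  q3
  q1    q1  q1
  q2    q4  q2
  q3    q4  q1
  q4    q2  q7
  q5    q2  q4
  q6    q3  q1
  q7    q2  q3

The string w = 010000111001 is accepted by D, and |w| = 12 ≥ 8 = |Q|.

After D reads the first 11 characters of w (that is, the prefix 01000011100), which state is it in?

Run of D on the first 11 characters of w = 0 1 0 0 0 0 1 1 1 0 0:
  step 0: q0  (start)
  step 1: q5  (read 0: q0→q5)
  step 2: q4  (read 1: q5→q4)
  step 3: q2  (read 0: q4→q2)
  step 4: q4  (read 0: q2→q4)
  step 5: q2  (read 0: q4→q2)
  step 6: q4  (read 0: q2→q4)
  step 7: q7  (read 1: q4→q7)
  step 8: q3  (read 1: q7→q3)
  step 9: q1  (read 1: q3→q1)
  step 10: q1  (read 0: q1→q1)
  step 11: q1  (read 0: q1→q1)

After reading 11 characters, D is in state q1.

q1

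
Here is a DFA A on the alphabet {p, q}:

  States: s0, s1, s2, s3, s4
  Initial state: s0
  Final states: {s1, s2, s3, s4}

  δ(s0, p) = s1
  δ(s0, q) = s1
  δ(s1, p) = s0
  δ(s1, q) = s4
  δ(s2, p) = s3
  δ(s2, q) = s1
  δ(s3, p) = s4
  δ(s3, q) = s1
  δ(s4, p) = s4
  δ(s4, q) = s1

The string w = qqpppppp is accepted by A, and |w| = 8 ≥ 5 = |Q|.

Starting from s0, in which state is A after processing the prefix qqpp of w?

State sequence: s0 -q-> s1 -q-> s4 -p-> s4 -p-> s4

After reading 4 characters, A is in state s4.

s4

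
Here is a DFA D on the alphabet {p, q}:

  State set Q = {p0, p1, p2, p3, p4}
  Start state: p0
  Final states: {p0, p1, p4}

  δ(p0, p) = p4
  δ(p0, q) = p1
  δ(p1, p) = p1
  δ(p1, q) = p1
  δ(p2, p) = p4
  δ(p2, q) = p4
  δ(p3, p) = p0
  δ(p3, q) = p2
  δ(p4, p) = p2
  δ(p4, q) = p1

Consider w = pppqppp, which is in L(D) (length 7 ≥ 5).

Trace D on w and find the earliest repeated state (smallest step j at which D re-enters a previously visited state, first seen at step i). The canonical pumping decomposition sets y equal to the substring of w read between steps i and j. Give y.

Run of D on w = p p p q p p p:
  step 0: p0  (start)
  step 1: p4  (read p: p0→p4)
  step 2: p2  (read p: p4→p2)
  step 3: p4  (read p: p2→p4)   ← first repeat (p4 seen earlier)
  step 4: p1  (read q: p4→p1)
  step 5: p1  (read p: p1→p1)
  step 6: p1  (read p: p1→p1)
  step 7: p1  (read p: p1→p1)

So i = 1, j = 3, giving x = w[0:1] = p, y = w[1:3] = pp, z = w[3:7] = qppp.
Check: |xy| = 3 ≤ 5 and |y| = 2 ≥ 1. Reading y takes D from p4 back to p4, so every xyⁱz is accepted.

pp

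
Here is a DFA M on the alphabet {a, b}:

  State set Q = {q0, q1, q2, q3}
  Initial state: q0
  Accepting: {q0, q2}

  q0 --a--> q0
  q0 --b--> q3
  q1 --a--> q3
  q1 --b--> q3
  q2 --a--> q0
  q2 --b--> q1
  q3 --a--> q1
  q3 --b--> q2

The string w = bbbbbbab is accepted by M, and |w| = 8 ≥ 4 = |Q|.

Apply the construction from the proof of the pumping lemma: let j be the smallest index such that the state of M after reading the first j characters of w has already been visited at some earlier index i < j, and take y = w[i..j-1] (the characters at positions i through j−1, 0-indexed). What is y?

State sequence: q0 -b-> q3 -b-> q2 -b-> q1 -b-> q3 -b-> q2 -b-> q1 -a-> q3 -b-> q2
First repeat at step 4: q3 was already visited.

So i = 1, j = 4, giving x = w[0:1] = b, y = w[1:4] = bbb, z = w[4:8] = bbab.
Check: |xy| = 4 ≤ 4 and |y| = 3 ≥ 1. Reading y takes M from q3 back to q3, so every xyⁱz is accepted.
Pumping length from the standard proof: p = 4 (the number of states). The repeated state found above gives |xy| = j ≤ 4 and |y| = j − i ≥ 1.

bbb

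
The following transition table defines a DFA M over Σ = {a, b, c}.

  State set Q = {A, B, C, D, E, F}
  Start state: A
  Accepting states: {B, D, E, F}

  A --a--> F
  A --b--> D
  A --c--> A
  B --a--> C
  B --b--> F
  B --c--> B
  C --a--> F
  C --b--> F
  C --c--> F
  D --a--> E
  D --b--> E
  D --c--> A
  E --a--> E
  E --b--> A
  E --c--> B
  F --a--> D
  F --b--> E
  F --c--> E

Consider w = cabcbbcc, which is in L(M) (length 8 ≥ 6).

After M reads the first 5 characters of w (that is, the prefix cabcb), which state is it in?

Run of M on the first 5 characters of w = c a b c b:
  step 0: A  (start)
  step 1: A  (read c: A→A)
  step 2: F  (read a: A→F)
  step 3: E  (read b: F→E)
  step 4: B  (read c: E→B)
  step 5: F  (read b: B→F)

After reading 5 characters, M is in state F.

F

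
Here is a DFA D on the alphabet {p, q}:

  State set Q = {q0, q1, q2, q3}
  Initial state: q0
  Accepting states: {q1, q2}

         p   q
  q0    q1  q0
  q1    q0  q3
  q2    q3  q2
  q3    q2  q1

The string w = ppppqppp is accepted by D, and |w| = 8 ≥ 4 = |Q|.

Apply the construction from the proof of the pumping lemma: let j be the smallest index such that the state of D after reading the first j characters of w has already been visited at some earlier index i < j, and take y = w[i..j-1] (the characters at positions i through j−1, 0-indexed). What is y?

pp

State sequence: q0 -p-> q1 -p-> q0 -p-> q1 -p-> q0 -q-> q0 -p-> q1 -p-> q0 -p-> q1
First repeat at step 2: q0 was already visited.

So i = 0, j = 2, giving x = w[0:0] = ε, y = w[0:2] = pp, z = w[2:8] = ppqppp.
Check: |xy| = 2 ≤ 4 and |y| = 2 ≥ 1. Reading y takes D from q0 back to q0, so every xyⁱz is accepted.
Since D has 4 states, any run of length ≥ 4 visits 4+1 states, so by pigeonhole some state repeats within the first 4 steps — that repeat gives the pumpable loop.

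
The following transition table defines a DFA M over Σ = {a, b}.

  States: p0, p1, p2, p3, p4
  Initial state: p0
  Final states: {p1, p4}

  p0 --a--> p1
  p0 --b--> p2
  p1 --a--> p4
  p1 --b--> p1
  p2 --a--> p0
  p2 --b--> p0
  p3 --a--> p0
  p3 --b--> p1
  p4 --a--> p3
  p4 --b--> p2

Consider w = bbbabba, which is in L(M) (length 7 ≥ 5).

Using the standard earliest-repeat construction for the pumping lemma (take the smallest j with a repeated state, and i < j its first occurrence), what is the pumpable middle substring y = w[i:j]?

bb

State sequence: p0 -b-> p2 -b-> p0 -b-> p2 -a-> p0 -b-> p2 -b-> p0 -a-> p1
First repeat at step 2: p0 was already visited.

So i = 0, j = 2, giving x = w[0:0] = ε, y = w[0:2] = bb, z = w[2:7] = babba.
Check: |xy| = 2 ≤ 5 and |y| = 2 ≥ 1. Reading y takes M from p0 back to p0, so every xyⁱz is accepted.
Pumping length from the standard proof: p = 5 (the number of states). The repeated state found above gives |xy| = j ≤ 5 and |y| = j − i ≥ 1.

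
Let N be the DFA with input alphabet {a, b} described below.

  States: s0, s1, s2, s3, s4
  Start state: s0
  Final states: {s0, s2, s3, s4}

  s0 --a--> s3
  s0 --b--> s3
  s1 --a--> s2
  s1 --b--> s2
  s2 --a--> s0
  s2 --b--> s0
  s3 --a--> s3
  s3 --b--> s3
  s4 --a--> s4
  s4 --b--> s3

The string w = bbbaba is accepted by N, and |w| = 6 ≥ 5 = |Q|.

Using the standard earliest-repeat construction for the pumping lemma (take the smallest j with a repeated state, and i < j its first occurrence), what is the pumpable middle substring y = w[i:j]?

State sequence: s0 -b-> s3 -b-> s3 -b-> s3 -a-> s3 -b-> s3 -a-> s3
First repeat at step 2: s3 was already visited.

So i = 1, j = 2, giving x = w[0:1] = b, y = w[1:2] = b, z = w[2:6] = baba.
Check: |xy| = 2 ≤ 5 and |y| = 1 ≥ 1. Reading y takes N from s3 back to s3, so every xyⁱz is accepted.
Since N has 5 states, any run of length ≥ 5 visits 5+1 states, so by pigeonhole some state repeats within the first 5 steps — that repeat gives the pumpable loop.

b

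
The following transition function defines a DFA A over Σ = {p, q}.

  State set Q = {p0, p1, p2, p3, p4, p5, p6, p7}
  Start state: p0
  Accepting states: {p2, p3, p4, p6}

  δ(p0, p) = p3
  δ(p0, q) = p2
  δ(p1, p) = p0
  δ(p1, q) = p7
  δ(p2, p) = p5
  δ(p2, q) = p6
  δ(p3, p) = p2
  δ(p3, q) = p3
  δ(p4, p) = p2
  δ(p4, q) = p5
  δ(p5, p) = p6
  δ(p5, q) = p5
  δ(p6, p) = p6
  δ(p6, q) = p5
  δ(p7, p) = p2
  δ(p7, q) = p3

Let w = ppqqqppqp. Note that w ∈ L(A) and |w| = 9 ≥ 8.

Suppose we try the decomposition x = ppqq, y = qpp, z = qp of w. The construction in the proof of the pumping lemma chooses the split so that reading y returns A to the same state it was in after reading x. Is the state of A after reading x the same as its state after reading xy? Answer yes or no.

no

State sequence: p0 -p-> p3 -p-> p2 -q-> p6 -q-> p5 -q-> p5 -p-> p6 -p-> p6

After x (step 4): p5. After xy (step 7): p6.
They differ (p5 ≠ p6), so y is not a cycle from the state after x; this split is not the one the pumping-lemma construction produces, and pumping y need not keep the string in L(A).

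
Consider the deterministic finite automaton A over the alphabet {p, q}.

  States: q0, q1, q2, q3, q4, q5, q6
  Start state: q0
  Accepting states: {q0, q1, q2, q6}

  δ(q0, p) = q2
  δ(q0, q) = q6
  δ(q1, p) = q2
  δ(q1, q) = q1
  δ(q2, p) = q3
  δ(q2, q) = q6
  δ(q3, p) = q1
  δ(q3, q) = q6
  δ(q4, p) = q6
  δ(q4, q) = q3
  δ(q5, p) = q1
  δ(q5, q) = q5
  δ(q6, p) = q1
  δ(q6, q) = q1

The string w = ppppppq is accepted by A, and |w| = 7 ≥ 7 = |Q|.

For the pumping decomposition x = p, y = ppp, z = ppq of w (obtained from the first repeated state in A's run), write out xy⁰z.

pppq

xy⁰z = xz = p·ppq = pppq.
Reading y = ppp takes A from q2 back to q2, so after x the machine is still in q2, and z then leads to the accepting state q1. Hence pppq ∈ L(A).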